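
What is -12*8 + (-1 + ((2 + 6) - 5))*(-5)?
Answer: -106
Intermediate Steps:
-12*8 + (-1 + ((2 + 6) - 5))*(-5) = -96 + (-1 + (8 - 5))*(-5) = -96 + (-1 + 3)*(-5) = -96 + 2*(-5) = -96 - 10 = -106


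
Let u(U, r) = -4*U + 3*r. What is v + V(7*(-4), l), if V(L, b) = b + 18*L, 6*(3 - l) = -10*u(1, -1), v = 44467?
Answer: 131863/3 ≈ 43954.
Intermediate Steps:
l = -26/3 (l = 3 - (-5)*(-4*1 + 3*(-1))/3 = 3 - (-5)*(-4 - 3)/3 = 3 - (-5)*(-7)/3 = 3 - ⅙*70 = 3 - 35/3 = -26/3 ≈ -8.6667)
v + V(7*(-4), l) = 44467 + (-26/3 + 18*(7*(-4))) = 44467 + (-26/3 + 18*(-28)) = 44467 + (-26/3 - 504) = 44467 - 1538/3 = 131863/3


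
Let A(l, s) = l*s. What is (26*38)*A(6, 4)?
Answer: 23712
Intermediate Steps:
(26*38)*A(6, 4) = (26*38)*(6*4) = 988*24 = 23712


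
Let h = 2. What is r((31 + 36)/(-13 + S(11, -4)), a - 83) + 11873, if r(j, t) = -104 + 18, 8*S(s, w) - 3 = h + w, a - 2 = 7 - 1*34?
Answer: 11787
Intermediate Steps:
a = -25 (a = 2 + (7 - 1*34) = 2 + (7 - 34) = 2 - 27 = -25)
S(s, w) = 5/8 + w/8 (S(s, w) = 3/8 + (2 + w)/8 = 3/8 + (¼ + w/8) = 5/8 + w/8)
r(j, t) = -86
r((31 + 36)/(-13 + S(11, -4)), a - 83) + 11873 = -86 + 11873 = 11787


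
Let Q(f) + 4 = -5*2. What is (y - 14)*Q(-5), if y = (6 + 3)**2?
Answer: -938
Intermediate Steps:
Q(f) = -14 (Q(f) = -4 - 5*2 = -4 - 10 = -14)
y = 81 (y = 9**2 = 81)
(y - 14)*Q(-5) = (81 - 14)*(-14) = 67*(-14) = -938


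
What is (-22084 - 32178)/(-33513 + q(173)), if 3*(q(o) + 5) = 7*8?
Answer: 81393/50249 ≈ 1.6198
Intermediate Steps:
q(o) = 41/3 (q(o) = -5 + (7*8)/3 = -5 + (⅓)*56 = -5 + 56/3 = 41/3)
(-22084 - 32178)/(-33513 + q(173)) = (-22084 - 32178)/(-33513 + 41/3) = -54262/(-100498/3) = -54262*(-3/100498) = 81393/50249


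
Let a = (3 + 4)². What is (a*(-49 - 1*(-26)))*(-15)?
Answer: 16905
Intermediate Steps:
a = 49 (a = 7² = 49)
(a*(-49 - 1*(-26)))*(-15) = (49*(-49 - 1*(-26)))*(-15) = (49*(-49 + 26))*(-15) = (49*(-23))*(-15) = -1127*(-15) = 16905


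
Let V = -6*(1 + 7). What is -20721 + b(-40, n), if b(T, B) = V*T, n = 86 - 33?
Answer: -18801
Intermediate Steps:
n = 53
V = -48 (V = -6*8 = -48)
b(T, B) = -48*T
-20721 + b(-40, n) = -20721 - 48*(-40) = -20721 + 1920 = -18801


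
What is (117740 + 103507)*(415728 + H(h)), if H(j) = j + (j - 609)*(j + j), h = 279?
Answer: 51299878149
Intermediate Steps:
H(j) = j + 2*j*(-609 + j) (H(j) = j + (-609 + j)*(2*j) = j + 2*j*(-609 + j))
(117740 + 103507)*(415728 + H(h)) = (117740 + 103507)*(415728 + 279*(-1217 + 2*279)) = 221247*(415728 + 279*(-1217 + 558)) = 221247*(415728 + 279*(-659)) = 221247*(415728 - 183861) = 221247*231867 = 51299878149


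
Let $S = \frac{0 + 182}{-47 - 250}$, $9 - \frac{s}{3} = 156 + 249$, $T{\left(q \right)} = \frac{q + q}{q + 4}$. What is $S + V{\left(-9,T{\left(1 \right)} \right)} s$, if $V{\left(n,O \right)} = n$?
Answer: $\frac{3175342}{297} \approx 10691.0$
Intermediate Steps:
$T{\left(q \right)} = \frac{2 q}{4 + q}$
$s = -1188$ ($s = 27 - 3 \left(156 + 249\right) = 27 - 1215 = -1188$)
$S = - \frac{182}{297}$ ($S = \frac{182}{-297} = 182 \left(- \frac{1}{297}\right) = - \frac{182}{297} \approx -0.61279$)
$S + V{\left(-9,T{\left(1 \right)} \right)} s = - \frac{182}{297} - -10692 = - \frac{182}{297} + 10692 = \frac{3175342}{297}$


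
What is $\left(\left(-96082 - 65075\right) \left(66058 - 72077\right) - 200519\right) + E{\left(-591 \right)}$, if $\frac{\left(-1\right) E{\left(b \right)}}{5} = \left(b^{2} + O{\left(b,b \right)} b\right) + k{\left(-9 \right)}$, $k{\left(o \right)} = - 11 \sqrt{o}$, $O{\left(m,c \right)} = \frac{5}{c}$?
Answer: $968057034 + 165 i \approx 9.6806 \cdot 10^{8} + 165.0 i$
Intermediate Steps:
$E{\left(b \right)} = -25 - 5 b^{2} + 165 i$ ($E{\left(b \right)} = - 5 \left(\left(b^{2} + \frac{5}{b} b\right) - 11 \sqrt{-9}\right) = - 5 \left(\left(b^{2} + 5\right) - 11 \cdot 3 i\right) = - 5 \left(\left(5 + b^{2}\right) - 33 i\right) = - 5 \left(5 + b^{2} - 33 i\right) = -25 - 5 b^{2} + 165 i$)
$\left(\left(-96082 - 65075\right) \left(66058 - 72077\right) - 200519\right) + E{\left(-591 \right)} = \left(\left(-96082 - 65075\right) \left(66058 - 72077\right) - 200519\right) - \left(25 + 1746405 - 165 i\right) = \left(\left(-161157\right) \left(-6019\right) - 200519\right) - \left(1746430 - 165 i\right) = \left(970003983 - 200519\right) - \left(1746430 - 165 i\right) = 969803464 - \left(1746430 - 165 i\right) = 968057034 + 165 i$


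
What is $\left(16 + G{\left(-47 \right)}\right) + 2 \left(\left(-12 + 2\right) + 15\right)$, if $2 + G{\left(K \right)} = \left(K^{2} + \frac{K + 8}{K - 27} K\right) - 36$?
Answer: $\frac{160745}{74} \approx 2172.2$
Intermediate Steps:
$G{\left(K \right)} = -38 + K^{2} + \frac{K \left(8 + K\right)}{-27 + K}$ ($G{\left(K \right)} = -2 - \left(36 - K^{2} - \frac{K + 8}{K - 27} K\right) = -2 - \left(36 - K^{2} - \frac{8 + K}{-27 + K} K\right) = -2 - \left(36 - K^{2} - \frac{K \left(8 + K\right)}{-27 + K}\right) = -2 + \left(-36 + K^{2} + \frac{K \left(8 + K\right)}{-27 + K}\right) = -38 + K^{2} + \frac{K \left(8 + K\right)}{-27 + K}$)
$\left(16 + G{\left(-47 \right)}\right) + 2 \left(\left(-12 + 2\right) + 15\right) = \left(16 + \frac{1026 + \left(-47\right)^{3} - -1410 - 26 \left(-47\right)^{2}}{-27 - 47}\right) + 2 \left(\left(-12 + 2\right) + 15\right) = \left(16 + \frac{1026 - 103823 + 1410 - 57434}{-74}\right) + 2 \left(-10 + 15\right) = \left(16 - \frac{1026 - 103823 + 1410 - 57434}{74}\right) + 2 \cdot 5 = \left(16 - - \frac{158821}{74}\right) + 10 = \left(16 + \frac{158821}{74}\right) + 10 = \frac{160005}{74} + 10 = \frac{160745}{74}$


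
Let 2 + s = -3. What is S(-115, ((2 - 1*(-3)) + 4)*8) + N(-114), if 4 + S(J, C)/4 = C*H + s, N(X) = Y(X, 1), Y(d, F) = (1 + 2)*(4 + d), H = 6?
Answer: 1362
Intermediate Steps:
s = -5 (s = -2 - 3 = -5)
Y(d, F) = 12 + 3*d (Y(d, F) = 3*(4 + d) = 12 + 3*d)
N(X) = 12 + 3*X
S(J, C) = -36 + 24*C (S(J, C) = -16 + 4*(C*6 - 5) = -16 + 4*(6*C - 5) = -16 + 4*(-5 + 6*C) = -16 + (-20 + 24*C) = -36 + 24*C)
S(-115, ((2 - 1*(-3)) + 4)*8) + N(-114) = (-36 + 24*(((2 - 1*(-3)) + 4)*8)) + (12 + 3*(-114)) = (-36 + 24*(((2 + 3) + 4)*8)) + (12 - 342) = (-36 + 24*((5 + 4)*8)) - 330 = (-36 + 24*(9*8)) - 330 = (-36 + 24*72) - 330 = (-36 + 1728) - 330 = 1692 - 330 = 1362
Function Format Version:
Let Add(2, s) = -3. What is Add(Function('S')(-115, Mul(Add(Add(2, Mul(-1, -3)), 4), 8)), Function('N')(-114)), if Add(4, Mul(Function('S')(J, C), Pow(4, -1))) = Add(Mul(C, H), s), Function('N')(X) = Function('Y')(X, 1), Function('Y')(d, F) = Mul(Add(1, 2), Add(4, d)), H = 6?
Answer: 1362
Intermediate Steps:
s = -5 (s = Add(-2, -3) = -5)
Function('Y')(d, F) = Add(12, Mul(3, d)) (Function('Y')(d, F) = Mul(3, Add(4, d)) = Add(12, Mul(3, d)))
Function('N')(X) = Add(12, Mul(3, X))
Function('S')(J, C) = Add(-36, Mul(24, C)) (Function('S')(J, C) = Add(-16, Mul(4, Add(Mul(C, 6), -5))) = Add(-16, Mul(4, Add(Mul(6, C), -5))) = Add(-16, Mul(4, Add(-5, Mul(6, C)))) = Add(-16, Add(-20, Mul(24, C))) = Add(-36, Mul(24, C)))
Add(Function('S')(-115, Mul(Add(Add(2, Mul(-1, -3)), 4), 8)), Function('N')(-114)) = Add(Add(-36, Mul(24, Mul(Add(Add(2, Mul(-1, -3)), 4), 8))), Add(12, Mul(3, -114))) = Add(Add(-36, Mul(24, Mul(Add(Add(2, 3), 4), 8))), Add(12, -342)) = Add(Add(-36, Mul(24, Mul(Add(5, 4), 8))), -330) = Add(Add(-36, Mul(24, Mul(9, 8))), -330) = Add(Add(-36, Mul(24, 72)), -330) = Add(Add(-36, 1728), -330) = Add(1692, -330) = 1362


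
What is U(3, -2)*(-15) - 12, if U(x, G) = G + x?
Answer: -27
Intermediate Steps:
U(3, -2)*(-15) - 12 = (-2 + 3)*(-15) - 12 = 1*(-15) - 12 = -15 - 12 = -27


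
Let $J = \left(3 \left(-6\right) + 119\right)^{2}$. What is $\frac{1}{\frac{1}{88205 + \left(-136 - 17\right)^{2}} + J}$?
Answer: $\frac{111614}{1138574415} \approx 9.803 \cdot 10^{-5}$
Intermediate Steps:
$J = 10201$ ($J = \left(-18 + 119\right)^{2} = 101^{2} = 10201$)
$\frac{1}{\frac{1}{88205 + \left(-136 - 17\right)^{2}} + J} = \frac{1}{\frac{1}{88205 + \left(-136 - 17\right)^{2}} + 10201} = \frac{1}{\frac{1}{88205 + \left(-153\right)^{2}} + 10201} = \frac{1}{\frac{1}{88205 + 23409} + 10201} = \frac{1}{\frac{1}{111614} + 10201} = \frac{1}{\frac{1138574415}{111614}} = \frac{111614}{1138574415}$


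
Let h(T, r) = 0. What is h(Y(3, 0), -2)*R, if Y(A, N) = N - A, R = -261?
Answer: 0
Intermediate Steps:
h(Y(3, 0), -2)*R = 0*(-261) = 0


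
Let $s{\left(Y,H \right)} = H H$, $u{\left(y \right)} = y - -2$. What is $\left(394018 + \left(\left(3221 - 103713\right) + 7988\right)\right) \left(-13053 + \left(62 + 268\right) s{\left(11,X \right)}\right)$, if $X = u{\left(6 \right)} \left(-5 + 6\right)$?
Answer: $2432313438$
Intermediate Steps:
$u{\left(y \right)} = 2 + y$ ($u{\left(y \right)} = y + 2 = 2 + y$)
$X = 8$ ($X = \left(2 + 6\right) \left(-5 + 6\right) = 8 \cdot 1 = 8$)
$s{\left(Y,H \right)} = H^{2}$
$\left(394018 + \left(\left(3221 - 103713\right) + 7988\right)\right) \left(-13053 + \left(62 + 268\right) s{\left(11,X \right)}\right) = \left(394018 + \left(\left(3221 - 103713\right) + 7988\right)\right) \left(-13053 + \left(62 + 268\right) 8^{2}\right) = \left(394018 + \left(-100492 + 7988\right)\right) \left(-13053 + 330 \cdot 64\right) = \left(394018 - 92504\right) \left(-13053 + 21120\right) = 301514 \cdot 8067 = 2432313438$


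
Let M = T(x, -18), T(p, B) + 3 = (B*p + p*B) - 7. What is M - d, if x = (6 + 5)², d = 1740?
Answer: -6106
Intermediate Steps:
x = 121 (x = 11² = 121)
T(p, B) = -10 + 2*B*p (T(p, B) = -3 + ((B*p + p*B) - 7) = -3 + ((B*p + B*p) - 7) = -3 + (2*B*p - 7) = -3 + (-7 + 2*B*p) = -10 + 2*B*p)
M = -4366 (M = -10 + 2*(-18)*121 = -10 - 4356 = -4366)
M - d = -4366 - 1*1740 = -4366 - 1740 = -6106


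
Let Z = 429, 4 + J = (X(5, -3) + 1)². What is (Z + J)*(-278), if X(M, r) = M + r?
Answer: -120652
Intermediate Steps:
J = 5 (J = -4 + ((5 - 3) + 1)² = -4 + (2 + 1)² = -4 + 3² = -4 + 9 = 5)
(Z + J)*(-278) = (429 + 5)*(-278) = 434*(-278) = -120652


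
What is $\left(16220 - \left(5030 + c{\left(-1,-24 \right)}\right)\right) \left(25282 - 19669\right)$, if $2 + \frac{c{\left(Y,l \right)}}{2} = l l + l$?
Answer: $56635170$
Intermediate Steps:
$c{\left(Y,l \right)} = -4 + 2 l + 2 l^{2}$ ($c{\left(Y,l \right)} = -4 + 2 \left(l l + l\right) = -4 + 2 \left(l^{2} + l\right) = -4 + 2 \left(l + l^{2}\right) = -4 + \left(2 l + 2 l^{2}\right) = -4 + 2 l + 2 l^{2}$)
$\left(16220 - \left(5030 + c{\left(-1,-24 \right)}\right)\right) \left(25282 - 19669\right) = \left(16220 - \left(5026 - 48 + 1152\right)\right) \left(25282 - 19669\right) = \left(16220 - \left(4978 + 1152\right)\right) 5613 = \left(16220 - 6130\right) 5613 = 10090 \cdot 5613 = 56635170$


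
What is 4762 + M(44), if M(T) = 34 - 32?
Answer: 4764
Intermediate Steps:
M(T) = 2
4762 + M(44) = 4762 + 2 = 4764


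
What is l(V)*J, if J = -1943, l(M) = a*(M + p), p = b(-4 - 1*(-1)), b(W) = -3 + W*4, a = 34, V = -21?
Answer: 2378232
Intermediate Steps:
b(W) = -3 + 4*W
p = -15 (p = -3 + 4*(-4 - 1*(-1)) = -3 + 4*(-4 + 1) = -3 + 4*(-3) = -3 - 12 = -15)
l(M) = -510 + 34*M (l(M) = 34*(M - 15) = 34*(-15 + M) = -510 + 34*M)
l(V)*J = (-510 + 34*(-21))*(-1943) = (-510 - 714)*(-1943) = -1224*(-1943) = 2378232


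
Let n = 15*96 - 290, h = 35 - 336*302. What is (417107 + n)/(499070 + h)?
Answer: 418257/397633 ≈ 1.0519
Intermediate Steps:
h = -101437 (h = 35 - 101472 = -101437)
n = 1150 (n = 1440 - 290 = 1150)
(417107 + n)/(499070 + h) = (417107 + 1150)/(499070 - 101437) = 418257/397633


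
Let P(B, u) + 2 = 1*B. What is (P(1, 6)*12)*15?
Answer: -180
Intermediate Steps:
P(B, u) = -2 + B (P(B, u) = -2 + 1*B = -2 + B)
(P(1, 6)*12)*15 = ((-2 + 1)*12)*15 = -1*12*15 = -12*15 = -180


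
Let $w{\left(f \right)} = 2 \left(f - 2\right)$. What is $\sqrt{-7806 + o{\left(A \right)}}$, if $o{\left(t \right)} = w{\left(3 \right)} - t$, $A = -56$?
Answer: $2 i \sqrt{1937} \approx 88.023 i$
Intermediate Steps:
$w{\left(f \right)} = -4 + 2 f$ ($w{\left(f \right)} = 2 \left(-2 + f\right) = -4 + 2 f$)
$o{\left(t \right)} = 2 - t$ ($o{\left(t \right)} = \left(-4 + 2 \cdot 3\right) - t = \left(-4 + 6\right) - t = 2 - t$)
$\sqrt{-7806 + o{\left(A \right)}} = \sqrt{-7806 + \left(2 - -56\right)} = \sqrt{-7806 + \left(2 + 56\right)} = \sqrt{-7806 + 58} = \sqrt{-7748} = 2 i \sqrt{1937}$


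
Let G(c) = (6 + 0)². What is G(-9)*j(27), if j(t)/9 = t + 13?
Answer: 12960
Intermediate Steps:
G(c) = 36 (G(c) = 6² = 36)
j(t) = 117 + 9*t (j(t) = 9*(t + 13) = 9*(13 + t) = 117 + 9*t)
G(-9)*j(27) = 36*(117 + 9*27) = 36*(117 + 243) = 36*360 = 12960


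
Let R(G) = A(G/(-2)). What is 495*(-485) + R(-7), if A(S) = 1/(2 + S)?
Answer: -2640823/11 ≈ -2.4007e+5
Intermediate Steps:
R(G) = 1/(2 - G/2) (R(G) = 1/(2 + G/(-2)) = 1/(2 + G*(-1/2)) = 1/(2 - G/2))
495*(-485) + R(-7) = 495*(-485) - 2/(-4 - 7) = -240075 - 2/(-11) = -240075 - 2*(-1/11) = -240075 + 2/11 = -2640823/11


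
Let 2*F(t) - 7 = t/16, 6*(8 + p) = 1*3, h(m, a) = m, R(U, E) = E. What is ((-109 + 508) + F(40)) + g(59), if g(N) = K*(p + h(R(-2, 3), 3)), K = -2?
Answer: 1651/4 ≈ 412.75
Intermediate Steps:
p = -15/2 (p = -8 + (1*3)/6 = -8 + (1/6)*3 = -8 + 1/2 = -15/2 ≈ -7.5000)
F(t) = 7/2 + t/32 (F(t) = 7/2 + (t/16)/2 = 7/2 + t/32)
g(N) = 9 (g(N) = -2*(-15/2 + 3) = -2*(-9/2) = 9)
((-109 + 508) + F(40)) + g(59) = ((-109 + 508) + (7/2 + (1/32)*40)) + 9 = (399 + (7/2 + 5/4)) + 9 = (399 + 19/4) + 9 = 1615/4 + 9 = 1651/4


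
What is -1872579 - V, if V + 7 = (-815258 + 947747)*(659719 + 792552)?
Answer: -192411805091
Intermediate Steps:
V = 192409932512 (V = -7 + (-815258 + 947747)*(659719 + 792552) = -7 + 132489*1452271 = -7 + 192409932519 = 192409932512)
-1872579 - V = -1872579 - 1*192409932512 = -1872579 - 192409932512 = -192411805091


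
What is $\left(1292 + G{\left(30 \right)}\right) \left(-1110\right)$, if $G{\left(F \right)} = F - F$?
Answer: $-1434120$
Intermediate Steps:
$G{\left(F \right)} = 0$
$\left(1292 + G{\left(30 \right)}\right) \left(-1110\right) = \left(1292 + 0\right) \left(-1110\right) = 1292 \left(-1110\right) = -1434120$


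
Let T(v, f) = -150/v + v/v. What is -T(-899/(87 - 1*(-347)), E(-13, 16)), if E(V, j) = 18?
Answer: -2129/29 ≈ -73.414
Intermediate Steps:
T(v, f) = 1 - 150/v (T(v, f) = -150/v + 1 = 1 - 150/v)
-T(-899/(87 - 1*(-347)), E(-13, 16)) = -(-150 - 899/(87 - 1*(-347)))/((-899/(87 - 1*(-347)))) = -(-150 - 899/(87 + 347))/((-899/(87 + 347))) = -(-150 - 899/434)/((-899/434)) = -(-150 - 899*1/434)/((-899*1/434)) = -(-150 - 29/14)/(-29/14) = -(-14)*(-2129)/(29*14) = -1*2129/29 = -2129/29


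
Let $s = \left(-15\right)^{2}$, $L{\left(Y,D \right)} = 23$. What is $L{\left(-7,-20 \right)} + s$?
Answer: $248$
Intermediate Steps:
$s = 225$
$L{\left(-7,-20 \right)} + s = 23 + 225 = 248$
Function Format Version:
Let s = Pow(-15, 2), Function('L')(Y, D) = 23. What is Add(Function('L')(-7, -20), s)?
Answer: 248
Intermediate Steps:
s = 225
Add(Function('L')(-7, -20), s) = Add(23, 225) = 248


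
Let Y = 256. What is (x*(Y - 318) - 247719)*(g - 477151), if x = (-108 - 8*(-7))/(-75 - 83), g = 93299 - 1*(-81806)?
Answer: 5911467010998/79 ≈ 7.4829e+10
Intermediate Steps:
g = 175105 (g = 93299 + 81806 = 175105)
x = 26/79 (x = (-108 + 56)/(-158) = -52*(-1/158) = 26/79 ≈ 0.32911)
(x*(Y - 318) - 247719)*(g - 477151) = (26*(256 - 318)/79 - 247719)*(175105 - 477151) = ((26/79)*(-62) - 247719)*(-302046) = (-1612/79 - 247719)*(-302046) = -19571413/79*(-302046) = 5911467010998/79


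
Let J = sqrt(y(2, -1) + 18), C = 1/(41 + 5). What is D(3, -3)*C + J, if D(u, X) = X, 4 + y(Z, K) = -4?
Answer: -3/46 + sqrt(10) ≈ 3.0971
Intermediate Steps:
y(Z, K) = -8 (y(Z, K) = -4 - 4 = -8)
C = 1/46 ≈ 0.021739
J = sqrt(10) (J = sqrt(-8 + 18) = sqrt(10) ≈ 3.1623)
D(3, -3)*C + J = -3*1/46 + sqrt(10) = -3/46 + sqrt(10)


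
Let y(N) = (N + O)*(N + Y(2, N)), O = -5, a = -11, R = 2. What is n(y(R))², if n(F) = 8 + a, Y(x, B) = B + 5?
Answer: 9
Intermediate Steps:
Y(x, B) = 5 + B
y(N) = (-5 + N)*(5 + 2*N) (y(N) = (N - 5)*(N + (5 + N)) = (-5 + N)*(5 + 2*N))
n(F) = -3 (n(F) = 8 - 11 = -3)
n(y(R))² = (-3)² = 9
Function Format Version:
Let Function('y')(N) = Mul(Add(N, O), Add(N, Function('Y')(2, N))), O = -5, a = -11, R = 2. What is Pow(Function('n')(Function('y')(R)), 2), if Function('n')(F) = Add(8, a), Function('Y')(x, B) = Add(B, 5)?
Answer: 9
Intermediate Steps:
Function('Y')(x, B) = Add(5, B)
Function('y')(N) = Mul(Add(-5, N), Add(5, Mul(2, N))) (Function('y')(N) = Mul(Add(N, -5), Add(N, Add(5, N))) = Mul(Add(-5, N), Add(5, Mul(2, N))))
Function('n')(F) = -3 (Function('n')(F) = Add(8, -11) = -3)
Pow(Function('n')(Function('y')(R)), 2) = Pow(-3, 2) = 9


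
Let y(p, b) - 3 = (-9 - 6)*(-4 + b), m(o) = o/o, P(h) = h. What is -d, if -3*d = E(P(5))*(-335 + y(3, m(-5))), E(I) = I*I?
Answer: -7175/3 ≈ -2391.7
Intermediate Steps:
m(o) = 1
E(I) = I²
y(p, b) = 63 - 15*b (y(p, b) = 3 + (-9 - 6)*(-4 + b) = 3 - 15*(-4 + b) = 3 + (60 - 15*b) = 63 - 15*b)
d = 7175/3 (d = -5²*(-335 + (63 - 15*1))/3 = -25*(-335 + (63 - 15))/3 = -25*(-335 + 48)/3 = -25*(-287)/3 = -⅓*(-7175) = 7175/3 ≈ 2391.7)
-d = -1*7175/3 = -7175/3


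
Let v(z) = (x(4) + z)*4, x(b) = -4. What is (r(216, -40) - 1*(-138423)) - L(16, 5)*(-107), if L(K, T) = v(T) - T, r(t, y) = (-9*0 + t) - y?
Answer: 138572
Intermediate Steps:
r(t, y) = t - y (r(t, y) = (0 + t) - y = t - y)
v(z) = -16 + 4*z (v(z) = (-4 + z)*4 = -16 + 4*z)
L(K, T) = -16 + 3*T (L(K, T) = (-16 + 4*T) - T = -16 + 3*T)
(r(216, -40) - 1*(-138423)) - L(16, 5)*(-107) = ((216 - 1*(-40)) - 1*(-138423)) - (-16 + 3*5)*(-107) = ((216 + 40) + 138423) - (-16 + 15)*(-107) = (256 + 138423) - (-1)*(-107) = 138679 - 1*107 = 138679 - 107 = 138572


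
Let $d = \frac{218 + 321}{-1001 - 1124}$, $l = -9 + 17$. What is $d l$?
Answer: $- \frac{4312}{2125} \approx -2.0292$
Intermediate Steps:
$l = 8$
$d = - \frac{539}{2125}$ ($d = \frac{539}{-2125} = 539 \left(- \frac{1}{2125}\right) = - \frac{539}{2125} \approx -0.25365$)
$d l = \left(- \frac{539}{2125}\right) 8 = - \frac{4312}{2125}$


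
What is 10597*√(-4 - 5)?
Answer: 31791*I ≈ 31791.0*I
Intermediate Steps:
10597*√(-4 - 5) = 10597*√(-9) = 10597*(3*I) = 31791*I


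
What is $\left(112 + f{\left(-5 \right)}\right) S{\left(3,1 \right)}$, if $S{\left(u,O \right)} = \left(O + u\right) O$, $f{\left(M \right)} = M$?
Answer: $428$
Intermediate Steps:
$S{\left(u,O \right)} = O \left(O + u\right)$
$\left(112 + f{\left(-5 \right)}\right) S{\left(3,1 \right)} = \left(112 - 5\right) 1 \left(1 + 3\right) = 107 \cdot 1 \cdot 4 = 107 \cdot 4 = 428$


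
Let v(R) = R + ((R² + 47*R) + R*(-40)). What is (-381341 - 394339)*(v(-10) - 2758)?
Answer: 2123811840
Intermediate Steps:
v(R) = R² + 8*R (v(R) = R + ((R² + 47*R) - 40*R) = R + (R² + 7*R) = R² + 8*R)
(-381341 - 394339)*(v(-10) - 2758) = (-381341 - 394339)*(-10*(8 - 10) - 2758) = -775680*(-10*(-2) - 2758) = -775680*(20 - 2758) = -775680*(-2738) = 2123811840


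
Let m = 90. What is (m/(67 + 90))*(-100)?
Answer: -9000/157 ≈ -57.325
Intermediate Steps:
(m/(67 + 90))*(-100) = (90/(67 + 90))*(-100) = (90/157)*(-100) = -9000/157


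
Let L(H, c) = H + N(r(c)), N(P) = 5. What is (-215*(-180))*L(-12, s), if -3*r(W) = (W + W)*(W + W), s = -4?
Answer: -270900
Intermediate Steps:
r(W) = -4*W²/3 (r(W) = -(W + W)*(W + W)/3 = -2*W*2*W/3 = -4*W²/3)
L(H, c) = 5 + H (L(H, c) = H + 5 = 5 + H)
(-215*(-180))*L(-12, s) = (-215*(-180))*(5 - 12) = 38700*(-7) = -270900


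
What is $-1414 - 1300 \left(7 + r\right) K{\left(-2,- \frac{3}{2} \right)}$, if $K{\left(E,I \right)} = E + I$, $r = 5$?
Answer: $53186$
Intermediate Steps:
$-1414 - 1300 \left(7 + r\right) K{\left(-2,- \frac{3}{2} \right)} = -1414 - 1300 \left(7 + 5\right) \left(-2 - \frac{3}{2}\right) = -1414 - 1300 \cdot 12 \left(-2 - \frac{3}{2}\right) = -1414 - 1300 \cdot 12 \left(- \frac{7}{2}\right) = -1414 - -54600 = -1414 + 54600 = 53186$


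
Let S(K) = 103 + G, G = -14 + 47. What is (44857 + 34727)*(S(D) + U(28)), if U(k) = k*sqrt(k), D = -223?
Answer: 10823424 + 4456704*sqrt(7) ≈ 2.2615e+7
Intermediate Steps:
G = 33
U(k) = k**(3/2)
S(K) = 136 (S(K) = 103 + 33 = 136)
(44857 + 34727)*(S(D) + U(28)) = (44857 + 34727)*(136 + 28**(3/2)) = 79584*(136 + 56*sqrt(7)) = 10823424 + 4456704*sqrt(7)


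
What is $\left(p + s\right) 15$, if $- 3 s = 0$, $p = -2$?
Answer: $-30$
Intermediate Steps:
$s = 0$ ($s = \left(- \frac{1}{3}\right) 0 = 0$)
$\left(p + s\right) 15 = \left(-2 + 0\right) 15 = \left(-2\right) 15 = -30$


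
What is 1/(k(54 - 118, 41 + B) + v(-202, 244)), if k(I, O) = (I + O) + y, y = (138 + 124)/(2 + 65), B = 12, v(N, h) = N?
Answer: -67/14009 ≈ -0.0047826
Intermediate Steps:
y = 262/67 ≈ 3.9104
k(I, O) = 262/67 + I + O (k(I, O) = (I + O) + 262/67 = 262/67 + I + O)
1/(k(54 - 118, 41 + B) + v(-202, 244)) = 1/((262/67 + (54 - 118) + (41 + 12)) - 202) = 1/((262/67 - 64 + 53) - 202) = 1/(-475/67 - 202) = 1/(-14009/67) = -67/14009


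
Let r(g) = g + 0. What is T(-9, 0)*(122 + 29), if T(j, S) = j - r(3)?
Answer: -1812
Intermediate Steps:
r(g) = g
T(j, S) = -3 + j (T(j, S) = j - 1*3 = j - 3 = -3 + j)
T(-9, 0)*(122 + 29) = (-3 - 9)*(122 + 29) = -12*151 = -1812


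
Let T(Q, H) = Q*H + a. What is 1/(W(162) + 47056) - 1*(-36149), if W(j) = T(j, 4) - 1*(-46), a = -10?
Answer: 1725753261/47740 ≈ 36149.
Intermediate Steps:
T(Q, H) = -10 + H*Q (T(Q, H) = Q*H - 10 = H*Q - 10 = -10 + H*Q)
W(j) = 36 + 4*j (W(j) = (-10 + 4*j) - 1*(-46) = (-10 + 4*j) + 46 = 36 + 4*j)
1/(W(162) + 47056) - 1*(-36149) = 1/((36 + 4*162) + 47056) - 1*(-36149) = 1/((36 + 648) + 47056) + 36149 = 1/(684 + 47056) + 36149 = 1/47740 + 36149 = 1725753261/47740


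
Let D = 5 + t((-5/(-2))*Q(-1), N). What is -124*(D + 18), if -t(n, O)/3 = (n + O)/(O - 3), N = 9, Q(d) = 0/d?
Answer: -2294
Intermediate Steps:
Q(d) = 0
t(n, O) = -3*(O + n)/(-3 + O) (t(n, O) = -3*(n + O)/(O - 3) = -3*(O + n)/(-3 + O))
D = ½ (D = 5 + 3*(-1*9 - (-5/(-2))*0)/(-3 + 9) = 5 + 3*(-9 - (-5*(-½))*0)/6 = 5 + 3*(⅙)*(-9 - 5*0/2) = 5 + 3*(⅙)*(-9 - 1*0) = 5 + 3*(⅙)*(-9 + 0) = 5 + 3*(⅙)*(-9) = 5 - 9/2 = ½ ≈ 0.50000)
-124*(D + 18) = -124*(½ + 18) = -124*37/2 = -2294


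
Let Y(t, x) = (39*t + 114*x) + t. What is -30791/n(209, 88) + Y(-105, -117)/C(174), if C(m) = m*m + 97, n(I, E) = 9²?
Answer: -936635621/2460213 ≈ -380.71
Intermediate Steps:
n(I, E) = 81
Y(t, x) = 40*t + 114*x
C(m) = 97 + m² (C(m) = m² + 97 = 97 + m²)
-30791/n(209, 88) + Y(-105, -117)/C(174) = -30791/81 + (40*(-105) + 114*(-117))/(97 + 174²) = -30791*1/81 + (-4200 - 13338)/(97 + 30276) = -30791/81 - 17538/30373 = -936635621/2460213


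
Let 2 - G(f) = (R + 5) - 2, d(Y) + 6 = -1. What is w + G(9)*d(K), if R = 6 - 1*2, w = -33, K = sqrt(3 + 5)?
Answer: 2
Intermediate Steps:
K = 2*sqrt(2) (K = sqrt(8) = 2*sqrt(2) ≈ 2.8284)
R = 4 (R = 6 - 2 = 4)
d(Y) = -7 (d(Y) = -6 - 1 = -7)
G(f) = -5 (G(f) = 2 - ((4 + 5) - 2) = 2 - (9 - 2) = 2 - 1*7 = 2 - 7 = -5)
w + G(9)*d(K) = -33 - 5*(-7) = -33 + 35 = 2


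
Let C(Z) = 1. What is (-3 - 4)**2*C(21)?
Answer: 49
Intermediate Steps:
(-3 - 4)**2*C(21) = (-3 - 4)**2*1 = (-7)**2*1 = 49*1 = 49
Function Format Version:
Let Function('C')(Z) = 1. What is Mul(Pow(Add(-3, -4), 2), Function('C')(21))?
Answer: 49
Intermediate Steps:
Mul(Pow(Add(-3, -4), 2), Function('C')(21)) = Mul(Pow(Add(-3, -4), 2), 1) = Mul(Pow(-7, 2), 1) = Mul(49, 1) = 49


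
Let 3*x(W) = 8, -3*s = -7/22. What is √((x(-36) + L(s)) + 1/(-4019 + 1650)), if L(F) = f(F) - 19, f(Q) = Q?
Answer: I*√44079059090/52118 ≈ 4.0284*I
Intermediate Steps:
s = 7/66 (s = -(-7)/(3*22) = -⅓*(-7/22) = 7/66 ≈ 0.10606)
x(W) = 8/3 (x(W) = (⅓)*8 = 8/3)
L(F) = -19 + F (L(F) = F - 19 = -19 + F)
√((x(-36) + L(s)) + 1/(-4019 + 1650)) = √((8/3 + (-19 + 7/66)) + 1/(-4019 + 1650)) = √((8/3 - 1247/66) + 1/(-2369)) = √(-357/22 - 1/2369) = √(-845755/52118) = I*√44079059090/52118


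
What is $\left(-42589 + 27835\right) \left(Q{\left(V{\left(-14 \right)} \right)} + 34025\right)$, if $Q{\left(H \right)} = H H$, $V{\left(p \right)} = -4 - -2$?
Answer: $-502063866$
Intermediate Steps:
$V{\left(p \right)} = -2$ ($V{\left(p \right)} = -4 + 2 = -2$)
$Q{\left(H \right)} = H^{2}$
$\left(-42589 + 27835\right) \left(Q{\left(V{\left(-14 \right)} \right)} + 34025\right) = \left(-42589 + 27835\right) \left(\left(-2\right)^{2} + 34025\right) = - 14754 \left(4 + 34025\right) = \left(-14754\right) 34029 = -502063866$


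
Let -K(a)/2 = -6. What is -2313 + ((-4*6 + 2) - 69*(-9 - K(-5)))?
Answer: -886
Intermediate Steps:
K(a) = 12 (K(a) = -2*(-6) = 12)
-2313 + ((-4*6 + 2) - 69*(-9 - K(-5))) = -2313 + ((-4*6 + 2) - 69*(-9 - 1*12)) = -2313 + ((-24 + 2) - 69*(-9 - 12)) = -2313 + (-22 - 69*(-21)) = -2313 + (-22 + 1449) = -2313 + 1427 = -886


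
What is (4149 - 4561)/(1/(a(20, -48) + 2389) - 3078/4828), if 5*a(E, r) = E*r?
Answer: 2185065896/3378769 ≈ 646.71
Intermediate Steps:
a(E, r) = E*r/5 (a(E, r) = (E*r)/5 = E*r/5)
(4149 - 4561)/(1/(a(20, -48) + 2389) - 3078/4828) = (4149 - 4561)/(1/((⅕)*20*(-48) + 2389) - 3078/4828) = -412/(1/(-192 + 2389) - 3078*1/4828) = -412/(1/2197 - 1539/2414) = -412/(-3378769/5303558) = -412*(-5303558/3378769) = 2185065896/3378769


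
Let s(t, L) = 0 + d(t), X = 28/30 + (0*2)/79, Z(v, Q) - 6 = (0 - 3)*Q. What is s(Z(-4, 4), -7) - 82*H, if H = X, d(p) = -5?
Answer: -1223/15 ≈ -81.533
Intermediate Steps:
Z(v, Q) = 6 - 3*Q (Z(v, Q) = 6 + (0 - 3)*Q = 6 - 3*Q)
X = 14/15 (X = 28*(1/30) + 0*(1/79) = 14/15 + 0 = 14/15 ≈ 0.93333)
s(t, L) = -5 (s(t, L) = 0 - 5 = -5)
H = 14/15 ≈ 0.93333
s(Z(-4, 4), -7) - 82*H = -5 - 82*14/15 = -5 - 1148/15 = -1223/15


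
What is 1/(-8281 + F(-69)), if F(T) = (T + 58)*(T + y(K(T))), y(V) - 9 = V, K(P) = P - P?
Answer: -1/7621 ≈ -0.00013122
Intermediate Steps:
K(P) = 0
y(V) = 9 + V
F(T) = (9 + T)*(58 + T) (F(T) = (T + 58)*(T + (9 + 0)) = (58 + T)*(T + 9) = (58 + T)*(9 + T) = (9 + T)*(58 + T))
1/(-8281 + F(-69)) = 1/(-8281 + (522 + (-69)² + 67*(-69))) = 1/(-8281 + (522 + 4761 - 4623)) = 1/(-8281 + 660) = 1/(-7621) = -1/7621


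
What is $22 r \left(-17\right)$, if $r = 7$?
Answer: $-2618$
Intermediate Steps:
$22 r \left(-17\right) = 22 \cdot 7 \left(-17\right) = 154 \left(-17\right) = -2618$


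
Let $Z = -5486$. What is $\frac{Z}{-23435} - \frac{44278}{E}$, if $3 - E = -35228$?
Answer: $- \frac{844377664}{825638485} \approx -1.0227$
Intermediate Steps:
$E = 35231$ ($E = 3 - -35228 = 3 + 35228 = 35231$)
$\frac{Z}{-23435} - \frac{44278}{E} = - \frac{5486}{-23435} - \frac{44278}{35231} = \left(-5486\right) \left(- \frac{1}{23435}\right) - \frac{44278}{35231} = \frac{5486}{23435} - \frac{44278}{35231} = - \frac{844377664}{825638485}$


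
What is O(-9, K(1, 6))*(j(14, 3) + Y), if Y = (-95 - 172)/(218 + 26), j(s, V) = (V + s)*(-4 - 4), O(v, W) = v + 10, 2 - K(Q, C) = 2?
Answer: -33451/244 ≈ -137.09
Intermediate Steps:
K(Q, C) = 0 (K(Q, C) = 2 - 1*2 = 2 - 2 = 0)
O(v, W) = 10 + v
j(s, V) = -8*V - 8*s (j(s, V) = (V + s)*(-8) = -8*V - 8*s)
Y = -267/244 ≈ -1.0943
O(-9, K(1, 6))*(j(14, 3) + Y) = (10 - 9)*((-8*3 - 8*14) - 267/244) = 1*((-24 - 112) - 267/244) = 1*(-136 - 267/244) = 1*(-33451/244) = -33451/244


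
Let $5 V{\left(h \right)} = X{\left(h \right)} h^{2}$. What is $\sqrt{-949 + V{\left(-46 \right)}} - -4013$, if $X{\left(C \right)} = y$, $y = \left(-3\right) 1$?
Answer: $4013 + \frac{i \sqrt{55465}}{5} \approx 4013.0 + 47.102 i$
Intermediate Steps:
$y = -3$
$X{\left(C \right)} = -3$
$V{\left(h \right)} = - \frac{3 h^{2}}{5}$ ($V{\left(h \right)} = \frac{\left(-3\right) h^{2}}{5} = - \frac{3 h^{2}}{5}$)
$\sqrt{-949 + V{\left(-46 \right)}} - -4013 = \sqrt{-949 - \frac{3 \left(-46\right)^{2}}{5}} - -4013 = \sqrt{-949 - \frac{6348}{5}} + 4013 = \sqrt{- \frac{11093}{5}} + 4013 = \frac{i \sqrt{55465}}{5} + 4013 = 4013 + \frac{i \sqrt{55465}}{5}$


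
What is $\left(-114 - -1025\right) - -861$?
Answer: $1772$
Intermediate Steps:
$\left(-114 - -1025\right) - -861 = \left(-114 + 1025\right) + \left(-464 + 1325\right) = 911 + 861 = 1772$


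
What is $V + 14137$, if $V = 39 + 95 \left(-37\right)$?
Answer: $10661$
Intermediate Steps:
$V = -3476$ ($V = 39 - 3515 = -3476$)
$V + 14137 = -3476 + 14137 = 10661$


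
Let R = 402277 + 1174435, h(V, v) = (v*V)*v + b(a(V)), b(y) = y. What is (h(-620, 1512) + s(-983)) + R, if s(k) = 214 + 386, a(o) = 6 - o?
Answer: -1415831342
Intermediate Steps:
s(k) = 600
h(V, v) = 6 - V + V*v**2 (h(V, v) = (v*V)*v + (6 - V) = (V*v)*v + (6 - V) = V*v**2 + (6 - V) = 6 - V + V*v**2)
R = 1576712
(h(-620, 1512) + s(-983)) + R = ((6 - 1*(-620) - 620*1512**2) + 600) + 1576712 = ((6 + 620 - 620*2286144) + 600) + 1576712 = ((6 + 620 - 1417409280) + 600) + 1576712 = (-1417408654 + 600) + 1576712 = -1417408054 + 1576712 = -1415831342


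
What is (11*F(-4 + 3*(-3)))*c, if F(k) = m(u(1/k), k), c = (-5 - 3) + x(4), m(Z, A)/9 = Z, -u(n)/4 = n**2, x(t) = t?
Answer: 1584/169 ≈ 9.3728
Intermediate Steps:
u(n) = -4*n**2
m(Z, A) = 9*Z
c = -4 (c = (-5 - 3) + 4 = -8 + 4 = -4)
F(k) = -36/k**2 (F(k) = 9*(-4/k**2) = -36/k**2)
(11*F(-4 + 3*(-3)))*c = (11*(-36/(-4 + 3*(-3))**2))*(-4) = (11*(-36/(-4 - 9)**2))*(-4) = (11*(-36/(-13)**2))*(-4) = (11*(-36*1/169))*(-4) = (11*(-36/169))*(-4) = -396/169*(-4) = 1584/169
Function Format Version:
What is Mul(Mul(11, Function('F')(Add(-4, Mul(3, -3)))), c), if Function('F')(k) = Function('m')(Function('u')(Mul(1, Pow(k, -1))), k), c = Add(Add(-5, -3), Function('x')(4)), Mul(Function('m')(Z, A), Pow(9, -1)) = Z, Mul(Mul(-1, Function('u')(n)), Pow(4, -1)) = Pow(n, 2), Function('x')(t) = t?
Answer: Rational(1584, 169) ≈ 9.3728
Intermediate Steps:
Function('u')(n) = Mul(-4, Pow(n, 2))
Function('m')(Z, A) = Mul(9, Z)
c = -4 (c = Add(Add(-5, -3), 4) = Add(-8, 4) = -4)
Function('F')(k) = Mul(-36, Pow(k, -2)) (Function('F')(k) = Mul(9, Mul(-4, Pow(Mul(1, Pow(k, -1)), 2))) = Mul(9, Mul(-4, Pow(Pow(k, -1), 2))) = Mul(9, Mul(-4, Pow(k, -2))) = Mul(-36, Pow(k, -2)))
Mul(Mul(11, Function('F')(Add(-4, Mul(3, -3)))), c) = Mul(Mul(11, Mul(-36, Pow(Add(-4, Mul(3, -3)), -2))), -4) = Mul(Mul(11, Mul(-36, Pow(Add(-4, -9), -2))), -4) = Mul(Mul(11, Mul(-36, Pow(-13, -2))), -4) = Mul(Mul(11, Mul(-36, Rational(1, 169))), -4) = Mul(Mul(11, Rational(-36, 169)), -4) = Mul(Rational(-396, 169), -4) = Rational(1584, 169)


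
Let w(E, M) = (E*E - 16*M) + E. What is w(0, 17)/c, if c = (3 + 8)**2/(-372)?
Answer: 101184/121 ≈ 836.23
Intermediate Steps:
w(E, M) = E + E**2 - 16*M (w(E, M) = (E**2 - 16*M) + E = E + E**2 - 16*M)
c = -121/372 (c = 11**2*(-1/372) = 121*(-1/372) = -121/372 ≈ -0.32527)
w(0, 17)/c = (0 + 0**2 - 16*17)/(-121/372) = (0 + 0 - 272)*(-372/121) = -272*(-372/121) = 101184/121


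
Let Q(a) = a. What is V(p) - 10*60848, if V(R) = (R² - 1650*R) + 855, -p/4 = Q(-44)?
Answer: -867049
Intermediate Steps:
p = 176 (p = -4*(-44) = 176)
V(R) = 855 + R² - 1650*R
V(p) - 10*60848 = (855 + 176² - 1650*176) - 10*60848 = (855 + 30976 - 290400) - 1*608480 = -258569 - 608480 = -867049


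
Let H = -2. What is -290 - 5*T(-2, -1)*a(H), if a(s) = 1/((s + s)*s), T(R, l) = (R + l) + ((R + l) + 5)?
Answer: -2315/8 ≈ -289.38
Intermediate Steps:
T(R, l) = 5 + 2*R + 2*l (T(R, l) = (R + l) + (5 + R + l) = 5 + 2*R + 2*l)
a(s) = 1/(2*s²) (a(s) = 1/(((2*s))*s) = (1/(2*s))/s = 1/(2*s²))
-290 - 5*T(-2, -1)*a(H) = -290 - 5*(5 + 2*(-2) + 2*(-1))*(½)/(-2)² = -290 - 5*(5 - 4 - 2)*(½)*(¼) = -290 - 5*(-1)/8 = -290 - (-5)/8 = -290 - 1*(-5/8) = -290 + 5/8 = -2315/8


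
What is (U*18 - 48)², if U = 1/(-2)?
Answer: 3249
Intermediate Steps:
U = -½ (U = -½*1 = -½ ≈ -0.50000)
(U*18 - 48)² = (-½*18 - 48)² = (-9 - 48)² = (-57)² = 3249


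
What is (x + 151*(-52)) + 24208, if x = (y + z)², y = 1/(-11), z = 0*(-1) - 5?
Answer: 1982212/121 ≈ 16382.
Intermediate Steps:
z = -5 (z = 0 - 5 = -5)
y = -1/11 ≈ -0.090909
x = 3136/121 (x = (-1/11 - 5)² = (-56/11)² = 3136/121 ≈ 25.917)
(x + 151*(-52)) + 24208 = (3136/121 + 151*(-52)) + 24208 = (3136/121 - 7852) + 24208 = -946956/121 + 24208 = 1982212/121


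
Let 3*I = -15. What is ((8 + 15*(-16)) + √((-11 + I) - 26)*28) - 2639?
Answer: -2871 + 28*I*√42 ≈ -2871.0 + 181.46*I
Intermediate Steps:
I = -5 (I = (⅓)*(-15) = -5)
((8 + 15*(-16)) + √((-11 + I) - 26)*28) - 2639 = ((8 + 15*(-16)) + √((-11 - 5) - 26)*28) - 2639 = ((8 - 240) + √(-16 - 26)*28) - 2639 = (-232 + √(-42)*28) - 2639 = (-232 + (I*√42)*28) - 2639 = (-232 + 28*I*√42) - 2639 = -2871 + 28*I*√42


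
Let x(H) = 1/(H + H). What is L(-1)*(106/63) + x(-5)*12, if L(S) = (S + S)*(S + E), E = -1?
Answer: 1742/315 ≈ 5.5302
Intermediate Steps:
x(H) = 1/(2*H)
L(S) = 2*S*(-1 + S) (L(S) = (S + S)*(S - 1) = (2*S)*(-1 + S) = 2*S*(-1 + S))
L(-1)*(106/63) + x(-5)*12 = (2*(-1)*(-1 - 1))*(106/63) + ((½)/(-5))*12 = (2*(-1)*(-2))*(106*(1/63)) + ((½)*(-⅕))*12 = 4*(106/63) - ⅒*12 = 424/63 - 6/5 = 1742/315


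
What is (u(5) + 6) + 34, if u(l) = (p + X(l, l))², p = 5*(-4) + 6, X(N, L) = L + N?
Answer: 56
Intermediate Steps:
p = -14 (p = -20 + 6 = -14)
u(l) = (-14 + 2*l)² (u(l) = (-14 + (l + l))² = (-14 + 2*l)²)
(u(5) + 6) + 34 = (4*(-7 + 5)² + 6) + 34 = (4*(-2)² + 6) + 34 = (4*4 + 6) + 34 = (16 + 6) + 34 = 22 + 34 = 56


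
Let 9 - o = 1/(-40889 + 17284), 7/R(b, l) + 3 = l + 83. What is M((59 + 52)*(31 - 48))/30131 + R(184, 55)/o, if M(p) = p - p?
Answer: 33047/5736042 ≈ 0.0057613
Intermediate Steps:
M(p) = 0
R(b, l) = 7/(80 + l) (R(b, l) = 7/(-3 + (l + 83)) = 7/(-3 + (83 + l)) = 7/(80 + l))
o = 212446/23605 (o = 9 - 1/(-40889 + 17284) = 9 - 1/(-23605) = 9 - 1*(-1/23605) = 9 + 1/23605 = 212446/23605 ≈ 9.0000)
M((59 + 52)*(31 - 48))/30131 + R(184, 55)/o = 0/30131 + (7/(80 + 55))/(212446/23605) = 0*(1/30131) + (7/135)*(23605/212446) = 0 + (7*(1/135))*(23605/212446) = 0 + (7/135)*(23605/212446) = 0 + 33047/5736042 = 33047/5736042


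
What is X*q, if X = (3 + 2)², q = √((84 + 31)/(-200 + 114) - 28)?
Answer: 725*I*√258/86 ≈ 135.41*I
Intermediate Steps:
q = 29*I*√258/86 (q = √(115/(-86) - 28) = √(115*(-1/86) - 28) = √(-115/86 - 28) = √(-2523/86) = 29*I*√258/86 ≈ 5.4164*I)
X = 25 (X = 5² = 25)
X*q = 25*(29*I*√258/86) = 725*I*√258/86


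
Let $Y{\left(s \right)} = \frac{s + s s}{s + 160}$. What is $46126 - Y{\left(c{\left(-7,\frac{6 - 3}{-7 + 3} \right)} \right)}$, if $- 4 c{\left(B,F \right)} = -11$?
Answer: $\frac{40037313}{868} \approx 46126.0$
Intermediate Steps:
$c{\left(B,F \right)} = \frac{11}{4}$ ($c{\left(B,F \right)} = \left(- \frac{1}{4}\right) \left(-11\right) = \frac{11}{4}$)
$Y{\left(s \right)} = \frac{s + s^{2}}{160 + s}$
$46126 - Y{\left(c{\left(-7,\frac{6 - 3}{-7 + 3} \right)} \right)} = 46126 - \frac{11 \left(1 + \frac{11}{4}\right)}{4 \left(160 + \frac{11}{4}\right)} = 46126 - \frac{11}{4} \frac{1}{\frac{651}{4}} \cdot \frac{15}{4} = 46126 - \frac{11}{4} \cdot \frac{4}{651} \cdot \frac{15}{4} = 46126 - \frac{55}{868} = \frac{40037313}{868}$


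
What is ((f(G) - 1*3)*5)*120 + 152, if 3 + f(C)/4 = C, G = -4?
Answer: -18448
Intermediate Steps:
f(C) = -12 + 4*C
((f(G) - 1*3)*5)*120 + 152 = (((-12 + 4*(-4)) - 1*3)*5)*120 + 152 = (((-12 - 16) - 3)*5)*120 + 152 = ((-28 - 3)*5)*120 + 152 = -31*5*120 + 152 = -155*120 + 152 = -18600 + 152 = -18448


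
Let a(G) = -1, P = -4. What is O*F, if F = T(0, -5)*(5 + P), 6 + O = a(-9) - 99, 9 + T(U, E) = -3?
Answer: 1272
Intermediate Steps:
T(U, E) = -12 (T(U, E) = -9 - 3 = -12)
O = -106 (O = -6 + (-1 - 99) = -6 - 100 = -106)
F = -12 (F = -12*(5 - 4) = -12*1 = -12)
O*F = -106*(-12) = 1272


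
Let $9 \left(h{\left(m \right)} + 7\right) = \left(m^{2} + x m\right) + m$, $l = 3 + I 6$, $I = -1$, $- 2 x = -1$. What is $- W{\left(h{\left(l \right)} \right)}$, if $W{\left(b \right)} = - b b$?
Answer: $\frac{169}{4} \approx 42.25$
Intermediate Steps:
$x = \frac{1}{2}$ ($x = \left(- \frac{1}{2}\right) \left(-1\right) = \frac{1}{2} \approx 0.5$)
$l = -3$ ($l = 3 - 6 = -3$)
$h{\left(m \right)} = -7 + \frac{m}{6} + \frac{m^{2}}{9}$ ($h{\left(m \right)} = -7 + \frac{\left(m^{2} + \frac{m}{2}\right) + m}{9} = -7 + \frac{m^{2} + \frac{3 m}{2}}{9} = -7 + \left(\frac{m}{6} + \frac{m^{2}}{9}\right) = -7 + \frac{m}{6} + \frac{m^{2}}{9}$)
$W{\left(b \right)} = - b^{2}$
$- W{\left(h{\left(l \right)} \right)} = - \left(-1\right) \left(-7 + \frac{1}{6} \left(-3\right) + \frac{\left(-3\right)^{2}}{9}\right)^{2} = - \left(-1\right) \left(-7 - \frac{1}{2} + \frac{1}{9} \cdot 9\right)^{2} = - \left(-1\right) \left(-7 - \frac{1}{2} + 1\right)^{2} = - \left(-1\right) \left(- \frac{13}{2}\right)^{2} = - \frac{\left(-1\right) 169}{4} = \left(-1\right) \left(- \frac{169}{4}\right) = \frac{169}{4}$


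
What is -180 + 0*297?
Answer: -180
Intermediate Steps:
-180 + 0*297 = -180 + 0 = -180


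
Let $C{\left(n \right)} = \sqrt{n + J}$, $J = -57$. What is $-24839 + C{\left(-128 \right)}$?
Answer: $-24839 + i \sqrt{185} \approx -24839.0 + 13.601 i$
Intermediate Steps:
$C{\left(n \right)} = \sqrt{-57 + n}$ ($C{\left(n \right)} = \sqrt{n - 57} = \sqrt{-57 + n}$)
$-24839 + C{\left(-128 \right)} = -24839 + \sqrt{-57 - 128} = -24839 + \sqrt{-185} = -24839 + i \sqrt{185}$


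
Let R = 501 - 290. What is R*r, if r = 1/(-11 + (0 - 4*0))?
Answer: -211/11 ≈ -19.182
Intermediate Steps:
R = 211
r = -1/11 (r = 1/(-11 + (0 + 0)) = 1/(-11 + 0) = 1/(-11) = -1/11 ≈ -0.090909)
R*r = 211*(-1/11) = -211/11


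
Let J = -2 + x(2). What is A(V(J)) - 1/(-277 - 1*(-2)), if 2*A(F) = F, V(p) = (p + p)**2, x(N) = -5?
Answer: 26951/275 ≈ 98.004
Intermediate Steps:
J = -7 (J = -2 - 5 = -7)
V(p) = 4*p**2 (V(p) = (2*p)**2 = 4*p**2)
A(F) = F/2
A(V(J)) - 1/(-277 - 1*(-2)) = (4*(-7)**2)/2 - 1/(-277 - 1*(-2)) = (4*49)/2 - 1/(-277 + 2) = (1/2)*196 - 1/(-275) = 98 - 1*(-1/275) = 98 + 1/275 = 26951/275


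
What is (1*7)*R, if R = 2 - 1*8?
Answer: -42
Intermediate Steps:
R = -6 (R = 2 - 8 = -6)
(1*7)*R = (1*7)*(-6) = 7*(-6) = -42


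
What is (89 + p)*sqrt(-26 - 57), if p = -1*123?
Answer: -34*I*sqrt(83) ≈ -309.75*I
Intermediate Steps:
p = -123
(89 + p)*sqrt(-26 - 57) = (89 - 123)*sqrt(-26 - 57) = -34*I*sqrt(83)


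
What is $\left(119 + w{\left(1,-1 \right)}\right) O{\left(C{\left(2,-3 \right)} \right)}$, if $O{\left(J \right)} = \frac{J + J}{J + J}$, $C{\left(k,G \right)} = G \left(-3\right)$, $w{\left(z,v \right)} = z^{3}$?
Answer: $120$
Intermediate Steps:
$C{\left(k,G \right)} = - 3 G$
$O{\left(J \right)} = 1$ ($O{\left(J \right)} = \frac{2 J}{2 J} = 2 J \frac{1}{2 J} = 1$)
$\left(119 + w{\left(1,-1 \right)}\right) O{\left(C{\left(2,-3 \right)} \right)} = \left(119 + 1^{3}\right) 1 = \left(119 + 1\right) 1 = 120 \cdot 1 = 120$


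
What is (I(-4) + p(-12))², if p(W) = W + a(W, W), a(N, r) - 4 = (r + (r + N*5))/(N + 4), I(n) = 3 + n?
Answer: 9/4 ≈ 2.2500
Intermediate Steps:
a(N, r) = 4 + (2*r + 5*N)/(4 + N) (a(N, r) = 4 + (r + (r + N*5))/(N + 4) = 4 + (r + (r + 5*N))/(4 + N) = 4 + (2*r + 5*N)/(4 + N))
p(W) = W + (16 + 11*W)/(4 + W) (p(W) = W + (16 + 2*W + 9*W)/(4 + W) = W + (16 + 11*W)/(4 + W))
(I(-4) + p(-12))² = ((3 - 4) + (16 + (-12)² + 15*(-12))/(4 - 12))² = (-1 + (16 + 144 - 180)/(-8))² = (-1 - ⅛*(-20))² = (-1 + 5/2)² = (3/2)² = 9/4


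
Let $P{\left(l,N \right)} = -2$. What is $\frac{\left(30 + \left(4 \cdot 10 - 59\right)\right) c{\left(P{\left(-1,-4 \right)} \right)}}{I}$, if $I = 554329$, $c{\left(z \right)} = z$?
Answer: $- \frac{22}{554329} \approx -3.9688 \cdot 10^{-5}$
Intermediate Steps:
$\frac{\left(30 + \left(4 \cdot 10 - 59\right)\right) c{\left(P{\left(-1,-4 \right)} \right)}}{I} = \frac{\left(30 + \left(4 \cdot 10 - 59\right)\right) \left(-2\right)}{554329} = \left(30 + \left(40 - 59\right)\right) \left(-2\right) \frac{1}{554329} = \left(30 - 19\right) \left(-2\right) \frac{1}{554329} = 11 \left(-2\right) \frac{1}{554329} = \left(-22\right) \frac{1}{554329} = - \frac{22}{554329}$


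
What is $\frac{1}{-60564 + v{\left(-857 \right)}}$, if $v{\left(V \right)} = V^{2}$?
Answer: $\frac{1}{673885} \approx 1.4839 \cdot 10^{-6}$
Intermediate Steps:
$\frac{1}{-60564 + v{\left(-857 \right)}} = \frac{1}{-60564 + \left(-857\right)^{2}} = \frac{1}{-60564 + 734449} = \frac{1}{673885}$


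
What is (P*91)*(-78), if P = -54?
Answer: 383292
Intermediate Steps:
(P*91)*(-78) = -54*91*(-78) = -4914*(-78) = 383292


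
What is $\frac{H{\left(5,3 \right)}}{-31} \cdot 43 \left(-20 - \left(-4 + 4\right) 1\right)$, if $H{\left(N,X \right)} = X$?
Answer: $\frac{2580}{31} \approx 83.226$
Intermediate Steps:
$\frac{H{\left(5,3 \right)}}{-31} \cdot 43 \left(-20 - \left(-4 + 4\right) 1\right) = \frac{3}{-31} \cdot 43 \left(-20 - \left(-4 + 4\right) 1\right) = 3 \left(- \frac{1}{31}\right) 43 \left(-20 - 0 \cdot 1\right) = \left(- \frac{3}{31}\right) 43 \left(-20 - 0\right) = - \frac{129 \left(-20 + 0\right)}{31} = \left(- \frac{129}{31}\right) \left(-20\right) = \frac{2580}{31}$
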